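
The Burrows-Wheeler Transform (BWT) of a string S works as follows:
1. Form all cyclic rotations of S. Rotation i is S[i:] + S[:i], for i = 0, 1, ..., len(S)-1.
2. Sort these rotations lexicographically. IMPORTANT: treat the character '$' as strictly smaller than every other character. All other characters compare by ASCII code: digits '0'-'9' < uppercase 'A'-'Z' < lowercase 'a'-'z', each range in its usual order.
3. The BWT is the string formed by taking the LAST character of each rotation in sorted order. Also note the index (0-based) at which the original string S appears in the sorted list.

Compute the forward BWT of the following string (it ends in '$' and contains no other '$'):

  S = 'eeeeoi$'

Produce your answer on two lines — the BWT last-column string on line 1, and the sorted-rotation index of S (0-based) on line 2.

All 7 rotations (rotation i = S[i:]+S[:i]):
  rot[0] = eeeeoi$
  rot[1] = eeeoi$e
  rot[2] = eeoi$ee
  rot[3] = eoi$eee
  rot[4] = oi$eeee
  rot[5] = i$eeeeo
  rot[6] = $eeeeoi
Sorted (with $ < everything):
  sorted[0] = $eeeeoi  (last char: 'i')
  sorted[1] = eeeeoi$  (last char: '$')
  sorted[2] = eeeoi$e  (last char: 'e')
  sorted[3] = eeoi$ee  (last char: 'e')
  sorted[4] = eoi$eee  (last char: 'e')
  sorted[5] = i$eeeeo  (last char: 'o')
  sorted[6] = oi$eeee  (last char: 'e')
Last column: i$eeeoe
Original string S is at sorted index 1

Answer: i$eeeoe
1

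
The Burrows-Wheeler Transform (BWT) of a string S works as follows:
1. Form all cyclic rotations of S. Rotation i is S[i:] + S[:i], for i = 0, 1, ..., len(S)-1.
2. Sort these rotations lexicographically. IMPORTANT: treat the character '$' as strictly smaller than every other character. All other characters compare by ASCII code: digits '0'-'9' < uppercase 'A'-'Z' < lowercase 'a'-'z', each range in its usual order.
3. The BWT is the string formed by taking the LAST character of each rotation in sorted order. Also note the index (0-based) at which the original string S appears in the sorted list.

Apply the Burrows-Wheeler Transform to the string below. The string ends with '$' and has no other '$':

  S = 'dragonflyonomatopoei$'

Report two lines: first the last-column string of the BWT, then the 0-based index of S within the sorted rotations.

All 21 rotations (rotation i = S[i:]+S[:i]):
  rot[0] = dragonflyonomatopoei$
  rot[1] = ragonflyonomatopoei$d
  rot[2] = agonflyonomatopoei$dr
  rot[3] = gonflyonomatopoei$dra
  rot[4] = onflyonomatopoei$drag
  rot[5] = nflyonomatopoei$drago
  rot[6] = flyonomatopoei$dragon
  rot[7] = lyonomatopoei$dragonf
  rot[8] = yonomatopoei$dragonfl
  rot[9] = onomatopoei$dragonfly
  rot[10] = nomatopoei$dragonflyo
  rot[11] = omatopoei$dragonflyon
  rot[12] = matopoei$dragonflyono
  rot[13] = atopoei$dragonflyonom
  rot[14] = topoei$dragonflyonoma
  rot[15] = opoei$dragonflyonomat
  rot[16] = poei$dragonflyonomato
  rot[17] = oei$dragonflyonomatop
  rot[18] = ei$dragonflyonomatopo
  rot[19] = i$dragonflyonomatopoe
  rot[20] = $dragonflyonomatopoei
Sorted (with $ < everything):
  sorted[0] = $dragonflyonomatopoei  (last char: 'i')
  sorted[1] = agonflyonomatopoei$dr  (last char: 'r')
  sorted[2] = atopoei$dragonflyonom  (last char: 'm')
  sorted[3] = dragonflyonomatopoei$  (last char: '$')
  sorted[4] = ei$dragonflyonomatopo  (last char: 'o')
  sorted[5] = flyonomatopoei$dragon  (last char: 'n')
  sorted[6] = gonflyonomatopoei$dra  (last char: 'a')
  sorted[7] = i$dragonflyonomatopoe  (last char: 'e')
  sorted[8] = lyonomatopoei$dragonf  (last char: 'f')
  sorted[9] = matopoei$dragonflyono  (last char: 'o')
  sorted[10] = nflyonomatopoei$drago  (last char: 'o')
  sorted[11] = nomatopoei$dragonflyo  (last char: 'o')
  sorted[12] = oei$dragonflyonomatop  (last char: 'p')
  sorted[13] = omatopoei$dragonflyon  (last char: 'n')
  sorted[14] = onflyonomatopoei$drag  (last char: 'g')
  sorted[15] = onomatopoei$dragonfly  (last char: 'y')
  sorted[16] = opoei$dragonflyonomat  (last char: 't')
  sorted[17] = poei$dragonflyonomato  (last char: 'o')
  sorted[18] = ragonflyonomatopoei$d  (last char: 'd')
  sorted[19] = topoei$dragonflyonoma  (last char: 'a')
  sorted[20] = yonomatopoei$dragonfl  (last char: 'l')
Last column: irm$onaefooopngytodal
Original string S is at sorted index 3

Answer: irm$onaefooopngytodal
3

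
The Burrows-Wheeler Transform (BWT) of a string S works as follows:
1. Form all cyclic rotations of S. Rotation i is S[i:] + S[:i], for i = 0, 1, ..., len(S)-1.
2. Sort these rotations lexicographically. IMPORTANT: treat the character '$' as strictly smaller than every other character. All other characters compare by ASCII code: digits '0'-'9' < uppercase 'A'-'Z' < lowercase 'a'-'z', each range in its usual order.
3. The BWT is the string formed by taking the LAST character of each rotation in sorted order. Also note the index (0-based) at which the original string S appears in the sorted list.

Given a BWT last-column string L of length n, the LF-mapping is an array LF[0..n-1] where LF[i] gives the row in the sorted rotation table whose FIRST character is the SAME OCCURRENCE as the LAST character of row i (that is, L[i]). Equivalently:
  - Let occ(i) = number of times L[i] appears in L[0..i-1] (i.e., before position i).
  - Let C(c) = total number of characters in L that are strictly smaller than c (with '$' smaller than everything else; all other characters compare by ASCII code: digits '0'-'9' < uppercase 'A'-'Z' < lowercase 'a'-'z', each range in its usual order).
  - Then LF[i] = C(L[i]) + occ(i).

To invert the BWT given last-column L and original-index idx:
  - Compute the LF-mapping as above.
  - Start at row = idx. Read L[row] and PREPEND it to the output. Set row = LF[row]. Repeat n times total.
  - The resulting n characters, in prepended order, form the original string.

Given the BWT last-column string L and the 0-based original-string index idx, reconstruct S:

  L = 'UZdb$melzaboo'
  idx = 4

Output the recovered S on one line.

Answer: bamboozledZU$

Derivation:
LF mapping: 1 2 6 4 0 9 7 8 12 3 5 10 11
Walk LF starting at row 4, prepending L[row]:
  step 1: row=4, L[4]='$', prepend. Next row=LF[4]=0
  step 2: row=0, L[0]='U', prepend. Next row=LF[0]=1
  step 3: row=1, L[1]='Z', prepend. Next row=LF[1]=2
  step 4: row=2, L[2]='d', prepend. Next row=LF[2]=6
  step 5: row=6, L[6]='e', prepend. Next row=LF[6]=7
  step 6: row=7, L[7]='l', prepend. Next row=LF[7]=8
  step 7: row=8, L[8]='z', prepend. Next row=LF[8]=12
  step 8: row=12, L[12]='o', prepend. Next row=LF[12]=11
  step 9: row=11, L[11]='o', prepend. Next row=LF[11]=10
  step 10: row=10, L[10]='b', prepend. Next row=LF[10]=5
  step 11: row=5, L[5]='m', prepend. Next row=LF[5]=9
  step 12: row=9, L[9]='a', prepend. Next row=LF[9]=3
  step 13: row=3, L[3]='b', prepend. Next row=LF[3]=4
Reversed output: bamboozledZU$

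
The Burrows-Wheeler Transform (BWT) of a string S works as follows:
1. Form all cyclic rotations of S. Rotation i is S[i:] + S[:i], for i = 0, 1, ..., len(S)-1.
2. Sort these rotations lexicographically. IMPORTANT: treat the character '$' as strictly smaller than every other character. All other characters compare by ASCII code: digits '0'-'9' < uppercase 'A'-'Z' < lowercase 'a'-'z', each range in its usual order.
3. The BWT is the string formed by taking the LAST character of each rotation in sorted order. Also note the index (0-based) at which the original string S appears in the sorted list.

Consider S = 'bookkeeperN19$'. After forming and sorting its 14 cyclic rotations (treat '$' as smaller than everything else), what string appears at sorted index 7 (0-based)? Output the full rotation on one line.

Answer: erN19$bookkeep

Derivation:
All 14 rotations (rotation i = S[i:]+S[:i]):
  rot[0] = bookkeeperN19$
  rot[1] = ookkeeperN19$b
  rot[2] = okkeeperN19$bo
  rot[3] = kkeeperN19$boo
  rot[4] = keeperN19$book
  rot[5] = eeperN19$bookk
  rot[6] = eperN19$bookke
  rot[7] = perN19$bookkee
  rot[8] = erN19$bookkeep
  rot[9] = rN19$bookkeepe
  rot[10] = N19$bookkeeper
  rot[11] = 19$bookkeeperN
  rot[12] = 9$bookkeeperN1
  rot[13] = $bookkeeperN19
Sorted (with $ < everything):
  sorted[0] = $bookkeeperN19
  sorted[1] = 19$bookkeeperN
  sorted[2] = 9$bookkeeperN1
  sorted[3] = N19$bookkeeper
  sorted[4] = bookkeeperN19$
  sorted[5] = eeperN19$bookk
  sorted[6] = eperN19$bookke
  sorted[7] = erN19$bookkeep
  sorted[8] = keeperN19$book
  sorted[9] = kkeeperN19$boo
  sorted[10] = okkeeperN19$bo
  sorted[11] = ookkeeperN19$b
  sorted[12] = perN19$bookkee
  sorted[13] = rN19$bookkeepe
sorted[7] = erN19$bookkeep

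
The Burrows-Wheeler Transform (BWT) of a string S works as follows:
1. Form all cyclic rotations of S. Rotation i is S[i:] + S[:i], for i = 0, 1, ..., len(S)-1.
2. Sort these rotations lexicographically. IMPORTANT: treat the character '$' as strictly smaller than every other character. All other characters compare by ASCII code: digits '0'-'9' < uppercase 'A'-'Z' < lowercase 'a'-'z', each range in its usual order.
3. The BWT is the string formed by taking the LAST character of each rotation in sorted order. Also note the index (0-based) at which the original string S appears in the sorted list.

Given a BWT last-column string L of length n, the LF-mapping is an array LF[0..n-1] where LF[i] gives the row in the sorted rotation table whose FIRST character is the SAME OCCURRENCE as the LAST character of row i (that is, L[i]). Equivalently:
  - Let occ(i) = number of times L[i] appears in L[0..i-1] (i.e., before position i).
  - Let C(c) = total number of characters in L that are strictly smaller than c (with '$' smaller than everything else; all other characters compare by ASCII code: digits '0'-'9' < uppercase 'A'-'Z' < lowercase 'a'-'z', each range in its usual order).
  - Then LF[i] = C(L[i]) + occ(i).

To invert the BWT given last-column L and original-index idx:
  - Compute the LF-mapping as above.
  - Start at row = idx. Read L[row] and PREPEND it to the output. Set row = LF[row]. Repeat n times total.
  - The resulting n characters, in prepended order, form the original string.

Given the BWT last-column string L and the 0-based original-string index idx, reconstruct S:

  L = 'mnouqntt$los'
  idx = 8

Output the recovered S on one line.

Answer: sunltotqnom$

Derivation:
LF mapping: 2 3 5 11 7 4 9 10 0 1 6 8
Walk LF starting at row 8, prepending L[row]:
  step 1: row=8, L[8]='$', prepend. Next row=LF[8]=0
  step 2: row=0, L[0]='m', prepend. Next row=LF[0]=2
  step 3: row=2, L[2]='o', prepend. Next row=LF[2]=5
  step 4: row=5, L[5]='n', prepend. Next row=LF[5]=4
  step 5: row=4, L[4]='q', prepend. Next row=LF[4]=7
  step 6: row=7, L[7]='t', prepend. Next row=LF[7]=10
  step 7: row=10, L[10]='o', prepend. Next row=LF[10]=6
  step 8: row=6, L[6]='t', prepend. Next row=LF[6]=9
  step 9: row=9, L[9]='l', prepend. Next row=LF[9]=1
  step 10: row=1, L[1]='n', prepend. Next row=LF[1]=3
  step 11: row=3, L[3]='u', prepend. Next row=LF[3]=11
  step 12: row=11, L[11]='s', prepend. Next row=LF[11]=8
Reversed output: sunltotqnom$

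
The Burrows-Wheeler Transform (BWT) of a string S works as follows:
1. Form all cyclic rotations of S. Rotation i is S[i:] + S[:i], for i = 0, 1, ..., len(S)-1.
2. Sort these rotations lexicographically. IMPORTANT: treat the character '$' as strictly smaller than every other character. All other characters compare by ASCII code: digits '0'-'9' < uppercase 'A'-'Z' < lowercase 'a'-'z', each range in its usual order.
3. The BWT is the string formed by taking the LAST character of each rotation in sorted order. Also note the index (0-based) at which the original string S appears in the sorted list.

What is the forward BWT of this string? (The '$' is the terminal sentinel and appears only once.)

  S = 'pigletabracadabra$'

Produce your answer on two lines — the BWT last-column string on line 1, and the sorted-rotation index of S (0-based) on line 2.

Answer: ardtrcaaaalipg$bbe
14

Derivation:
All 18 rotations (rotation i = S[i:]+S[:i]):
  rot[0] = pigletabracadabra$
  rot[1] = igletabracadabra$p
  rot[2] = gletabracadabra$pi
  rot[3] = letabracadabra$pig
  rot[4] = etabracadabra$pigl
  rot[5] = tabracadabra$pigle
  rot[6] = abracadabra$piglet
  rot[7] = bracadabra$pigleta
  rot[8] = racadabra$pigletab
  rot[9] = acadabra$pigletabr
  rot[10] = cadabra$pigletabra
  rot[11] = adabra$pigletabrac
  rot[12] = dabra$pigletabraca
  rot[13] = abra$pigletabracad
  rot[14] = bra$pigletabracada
  rot[15] = ra$pigletabracadab
  rot[16] = a$pigletabracadabr
  rot[17] = $pigletabracadabra
Sorted (with $ < everything):
  sorted[0] = $pigletabracadabra  (last char: 'a')
  sorted[1] = a$pigletabracadabr  (last char: 'r')
  sorted[2] = abra$pigletabracad  (last char: 'd')
  sorted[3] = abracadabra$piglet  (last char: 't')
  sorted[4] = acadabra$pigletabr  (last char: 'r')
  sorted[5] = adabra$pigletabrac  (last char: 'c')
  sorted[6] = bra$pigletabracada  (last char: 'a')
  sorted[7] = bracadabra$pigleta  (last char: 'a')
  sorted[8] = cadabra$pigletabra  (last char: 'a')
  sorted[9] = dabra$pigletabraca  (last char: 'a')
  sorted[10] = etabracadabra$pigl  (last char: 'l')
  sorted[11] = gletabracadabra$pi  (last char: 'i')
  sorted[12] = igletabracadabra$p  (last char: 'p')
  sorted[13] = letabracadabra$pig  (last char: 'g')
  sorted[14] = pigletabracadabra$  (last char: '$')
  sorted[15] = ra$pigletabracadab  (last char: 'b')
  sorted[16] = racadabra$pigletab  (last char: 'b')
  sorted[17] = tabracadabra$pigle  (last char: 'e')
Last column: ardtrcaaaalipg$bbe
Original string S is at sorted index 14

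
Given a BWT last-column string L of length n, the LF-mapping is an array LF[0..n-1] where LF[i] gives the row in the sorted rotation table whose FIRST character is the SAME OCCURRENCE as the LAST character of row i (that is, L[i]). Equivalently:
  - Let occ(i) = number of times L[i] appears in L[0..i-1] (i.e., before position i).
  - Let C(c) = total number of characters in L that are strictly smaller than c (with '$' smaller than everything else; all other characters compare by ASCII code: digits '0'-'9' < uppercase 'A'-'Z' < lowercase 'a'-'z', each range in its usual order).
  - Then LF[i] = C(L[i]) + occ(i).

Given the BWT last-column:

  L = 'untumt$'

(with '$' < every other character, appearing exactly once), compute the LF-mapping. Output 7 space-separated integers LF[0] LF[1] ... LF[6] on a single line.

Answer: 5 2 3 6 1 4 0

Derivation:
Char counts: '$':1, 'm':1, 'n':1, 't':2, 'u':2
C (first-col start): C('$')=0, C('m')=1, C('n')=2, C('t')=3, C('u')=5
L[0]='u': occ=0, LF[0]=C('u')+0=5+0=5
L[1]='n': occ=0, LF[1]=C('n')+0=2+0=2
L[2]='t': occ=0, LF[2]=C('t')+0=3+0=3
L[3]='u': occ=1, LF[3]=C('u')+1=5+1=6
L[4]='m': occ=0, LF[4]=C('m')+0=1+0=1
L[5]='t': occ=1, LF[5]=C('t')+1=3+1=4
L[6]='$': occ=0, LF[6]=C('$')+0=0+0=0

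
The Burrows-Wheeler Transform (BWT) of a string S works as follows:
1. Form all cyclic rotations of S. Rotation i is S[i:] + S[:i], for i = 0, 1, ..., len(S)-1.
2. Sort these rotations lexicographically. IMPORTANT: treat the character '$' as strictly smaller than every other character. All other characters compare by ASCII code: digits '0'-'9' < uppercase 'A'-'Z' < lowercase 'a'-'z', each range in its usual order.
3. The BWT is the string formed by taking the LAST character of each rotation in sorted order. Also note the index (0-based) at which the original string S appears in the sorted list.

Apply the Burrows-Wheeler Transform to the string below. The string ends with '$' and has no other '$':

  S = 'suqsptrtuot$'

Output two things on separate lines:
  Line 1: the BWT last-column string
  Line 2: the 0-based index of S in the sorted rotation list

Answer: tusutq$oprts
6

Derivation:
All 12 rotations (rotation i = S[i:]+S[:i]):
  rot[0] = suqsptrtuot$
  rot[1] = uqsptrtuot$s
  rot[2] = qsptrtuot$su
  rot[3] = sptrtuot$suq
  rot[4] = ptrtuot$suqs
  rot[5] = trtuot$suqsp
  rot[6] = rtuot$suqspt
  rot[7] = tuot$suqsptr
  rot[8] = uot$suqsptrt
  rot[9] = ot$suqsptrtu
  rot[10] = t$suqsptrtuo
  rot[11] = $suqsptrtuot
Sorted (with $ < everything):
  sorted[0] = $suqsptrtuot  (last char: 't')
  sorted[1] = ot$suqsptrtu  (last char: 'u')
  sorted[2] = ptrtuot$suqs  (last char: 's')
  sorted[3] = qsptrtuot$su  (last char: 'u')
  sorted[4] = rtuot$suqspt  (last char: 't')
  sorted[5] = sptrtuot$suq  (last char: 'q')
  sorted[6] = suqsptrtuot$  (last char: '$')
  sorted[7] = t$suqsptrtuo  (last char: 'o')
  sorted[8] = trtuot$suqsp  (last char: 'p')
  sorted[9] = tuot$suqsptr  (last char: 'r')
  sorted[10] = uot$suqsptrt  (last char: 't')
  sorted[11] = uqsptrtuot$s  (last char: 's')
Last column: tusutq$oprts
Original string S is at sorted index 6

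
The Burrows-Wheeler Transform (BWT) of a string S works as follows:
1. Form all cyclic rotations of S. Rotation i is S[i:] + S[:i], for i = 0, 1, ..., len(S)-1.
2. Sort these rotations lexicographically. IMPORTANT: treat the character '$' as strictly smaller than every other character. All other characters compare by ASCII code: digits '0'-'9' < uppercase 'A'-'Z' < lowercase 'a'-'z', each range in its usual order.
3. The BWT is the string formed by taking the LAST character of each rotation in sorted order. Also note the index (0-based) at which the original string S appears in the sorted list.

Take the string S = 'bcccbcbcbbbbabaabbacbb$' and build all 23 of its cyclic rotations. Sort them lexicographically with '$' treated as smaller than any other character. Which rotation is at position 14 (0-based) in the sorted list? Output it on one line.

Answer: bcbbbbabaabbacbb$bcccbc

Derivation:
All 23 rotations (rotation i = S[i:]+S[:i]):
  rot[0] = bcccbcbcbbbbabaabbacbb$
  rot[1] = cccbcbcbbbbabaabbacbb$b
  rot[2] = ccbcbcbbbbabaabbacbb$bc
  rot[3] = cbcbcbbbbabaabbacbb$bcc
  rot[4] = bcbcbbbbabaabbacbb$bccc
  rot[5] = cbcbbbbabaabbacbb$bcccb
  rot[6] = bcbbbbabaabbacbb$bcccbc
  rot[7] = cbbbbabaabbacbb$bcccbcb
  rot[8] = bbbbabaabbacbb$bcccbcbc
  rot[9] = bbbabaabbacbb$bcccbcbcb
  rot[10] = bbabaabbacbb$bcccbcbcbb
  rot[11] = babaabbacbb$bcccbcbcbbb
  rot[12] = abaabbacbb$bcccbcbcbbbb
  rot[13] = baabbacbb$bcccbcbcbbbba
  rot[14] = aabbacbb$bcccbcbcbbbbab
  rot[15] = abbacbb$bcccbcbcbbbbaba
  rot[16] = bbacbb$bcccbcbcbbbbabaa
  rot[17] = bacbb$bcccbcbcbbbbabaab
  rot[18] = acbb$bcccbcbcbbbbabaabb
  rot[19] = cbb$bcccbcbcbbbbabaabba
  rot[20] = bb$bcccbcbcbbbbabaabbac
  rot[21] = b$bcccbcbcbbbbabaabbacb
  rot[22] = $bcccbcbcbbbbabaabbacbb
Sorted (with $ < everything):
  sorted[0] = $bcccbcbcbbbbabaabbacbb
  sorted[1] = aabbacbb$bcccbcbcbbbbab
  sorted[2] = abaabbacbb$bcccbcbcbbbb
  sorted[3] = abbacbb$bcccbcbcbbbbaba
  sorted[4] = acbb$bcccbcbcbbbbabaabb
  sorted[5] = b$bcccbcbcbbbbabaabbacb
  sorted[6] = baabbacbb$bcccbcbcbbbba
  sorted[7] = babaabbacbb$bcccbcbcbbb
  sorted[8] = bacbb$bcccbcbcbbbbabaab
  sorted[9] = bb$bcccbcbcbbbbabaabbac
  sorted[10] = bbabaabbacbb$bcccbcbcbb
  sorted[11] = bbacbb$bcccbcbcbbbbabaa
  sorted[12] = bbbabaabbacbb$bcccbcbcb
  sorted[13] = bbbbabaabbacbb$bcccbcbc
  sorted[14] = bcbbbbabaabbacbb$bcccbc
  sorted[15] = bcbcbbbbabaabbacbb$bccc
  sorted[16] = bcccbcbcbbbbabaabbacbb$
  sorted[17] = cbb$bcccbcbcbbbbabaabba
  sorted[18] = cbbbbabaabbacbb$bcccbcb
  sorted[19] = cbcbbbbabaabbacbb$bcccb
  sorted[20] = cbcbcbbbbabaabbacbb$bcc
  sorted[21] = ccbcbcbbbbabaabbacbb$bc
  sorted[22] = cccbcbcbbbbabaabbacbb$b
sorted[14] = bcbbbbabaabbacbb$bcccbc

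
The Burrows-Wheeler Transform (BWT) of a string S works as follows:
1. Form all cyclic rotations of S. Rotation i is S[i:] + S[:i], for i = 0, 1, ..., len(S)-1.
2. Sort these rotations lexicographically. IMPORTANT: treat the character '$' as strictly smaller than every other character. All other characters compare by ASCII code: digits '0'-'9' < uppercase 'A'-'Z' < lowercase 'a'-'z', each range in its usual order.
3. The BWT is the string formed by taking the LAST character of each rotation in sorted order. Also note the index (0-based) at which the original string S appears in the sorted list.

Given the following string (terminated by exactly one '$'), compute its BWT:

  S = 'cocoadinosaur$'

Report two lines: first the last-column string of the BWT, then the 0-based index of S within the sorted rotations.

All 14 rotations (rotation i = S[i:]+S[:i]):
  rot[0] = cocoadinosaur$
  rot[1] = ocoadinosaur$c
  rot[2] = coadinosaur$co
  rot[3] = oadinosaur$coc
  rot[4] = adinosaur$coco
  rot[5] = dinosaur$cocoa
  rot[6] = inosaur$cocoad
  rot[7] = nosaur$cocoadi
  rot[8] = osaur$cocoadin
  rot[9] = saur$cocoadino
  rot[10] = aur$cocoadinos
  rot[11] = ur$cocoadinosa
  rot[12] = r$cocoadinosau
  rot[13] = $cocoadinosaur
Sorted (with $ < everything):
  sorted[0] = $cocoadinosaur  (last char: 'r')
  sorted[1] = adinosaur$coco  (last char: 'o')
  sorted[2] = aur$cocoadinos  (last char: 's')
  sorted[3] = coadinosaur$co  (last char: 'o')
  sorted[4] = cocoadinosaur$  (last char: '$')
  sorted[5] = dinosaur$cocoa  (last char: 'a')
  sorted[6] = inosaur$cocoad  (last char: 'd')
  sorted[7] = nosaur$cocoadi  (last char: 'i')
  sorted[8] = oadinosaur$coc  (last char: 'c')
  sorted[9] = ocoadinosaur$c  (last char: 'c')
  sorted[10] = osaur$cocoadin  (last char: 'n')
  sorted[11] = r$cocoadinosau  (last char: 'u')
  sorted[12] = saur$cocoadino  (last char: 'o')
  sorted[13] = ur$cocoadinosa  (last char: 'a')
Last column: roso$adiccnuoa
Original string S is at sorted index 4

Answer: roso$adiccnuoa
4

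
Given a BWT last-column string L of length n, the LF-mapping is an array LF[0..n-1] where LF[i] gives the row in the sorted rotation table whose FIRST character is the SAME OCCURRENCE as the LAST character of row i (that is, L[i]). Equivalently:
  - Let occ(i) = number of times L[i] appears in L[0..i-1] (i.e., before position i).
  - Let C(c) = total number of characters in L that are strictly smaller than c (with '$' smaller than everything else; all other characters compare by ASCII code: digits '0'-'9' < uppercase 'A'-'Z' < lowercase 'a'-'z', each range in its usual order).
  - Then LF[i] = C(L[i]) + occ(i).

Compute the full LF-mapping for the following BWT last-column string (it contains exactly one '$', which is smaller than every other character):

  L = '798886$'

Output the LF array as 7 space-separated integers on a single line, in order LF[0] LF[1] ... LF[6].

Char counts: '$':1, '6':1, '7':1, '8':3, '9':1
C (first-col start): C('$')=0, C('6')=1, C('7')=2, C('8')=3, C('9')=6
L[0]='7': occ=0, LF[0]=C('7')+0=2+0=2
L[1]='9': occ=0, LF[1]=C('9')+0=6+0=6
L[2]='8': occ=0, LF[2]=C('8')+0=3+0=3
L[3]='8': occ=1, LF[3]=C('8')+1=3+1=4
L[4]='8': occ=2, LF[4]=C('8')+2=3+2=5
L[5]='6': occ=0, LF[5]=C('6')+0=1+0=1
L[6]='$': occ=0, LF[6]=C('$')+0=0+0=0

Answer: 2 6 3 4 5 1 0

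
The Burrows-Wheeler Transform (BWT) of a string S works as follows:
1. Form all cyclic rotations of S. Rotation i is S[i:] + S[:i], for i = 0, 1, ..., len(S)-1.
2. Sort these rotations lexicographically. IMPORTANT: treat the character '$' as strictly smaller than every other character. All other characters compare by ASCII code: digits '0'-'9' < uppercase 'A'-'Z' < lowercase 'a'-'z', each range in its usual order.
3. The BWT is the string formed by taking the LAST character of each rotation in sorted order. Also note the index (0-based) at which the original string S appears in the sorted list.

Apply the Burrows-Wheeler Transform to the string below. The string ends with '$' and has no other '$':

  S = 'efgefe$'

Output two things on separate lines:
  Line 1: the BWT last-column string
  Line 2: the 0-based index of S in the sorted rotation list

All 7 rotations (rotation i = S[i:]+S[:i]):
  rot[0] = efgefe$
  rot[1] = fgefe$e
  rot[2] = gefe$ef
  rot[3] = efe$efg
  rot[4] = fe$efge
  rot[5] = e$efgef
  rot[6] = $efgefe
Sorted (with $ < everything):
  sorted[0] = $efgefe  (last char: 'e')
  sorted[1] = e$efgef  (last char: 'f')
  sorted[2] = efe$efg  (last char: 'g')
  sorted[3] = efgefe$  (last char: '$')
  sorted[4] = fe$efge  (last char: 'e')
  sorted[5] = fgefe$e  (last char: 'e')
  sorted[6] = gefe$ef  (last char: 'f')
Last column: efg$eef
Original string S is at sorted index 3

Answer: efg$eef
3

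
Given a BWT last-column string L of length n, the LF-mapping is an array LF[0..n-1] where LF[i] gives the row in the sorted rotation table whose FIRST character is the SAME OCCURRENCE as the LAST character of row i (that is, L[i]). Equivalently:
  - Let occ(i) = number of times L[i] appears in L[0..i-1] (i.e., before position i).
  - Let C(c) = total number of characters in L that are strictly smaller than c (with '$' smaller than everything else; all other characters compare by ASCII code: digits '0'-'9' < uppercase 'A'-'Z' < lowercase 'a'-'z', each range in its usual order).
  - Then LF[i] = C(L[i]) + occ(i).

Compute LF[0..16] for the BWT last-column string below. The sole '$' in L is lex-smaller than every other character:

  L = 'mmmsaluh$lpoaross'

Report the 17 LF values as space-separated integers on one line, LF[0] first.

Answer: 6 7 8 13 1 4 16 3 0 5 11 9 2 12 10 14 15

Derivation:
Char counts: '$':1, 'a':2, 'h':1, 'l':2, 'm':3, 'o':2, 'p':1, 'r':1, 's':3, 'u':1
C (first-col start): C('$')=0, C('a')=1, C('h')=3, C('l')=4, C('m')=6, C('o')=9, C('p')=11, C('r')=12, C('s')=13, C('u')=16
L[0]='m': occ=0, LF[0]=C('m')+0=6+0=6
L[1]='m': occ=1, LF[1]=C('m')+1=6+1=7
L[2]='m': occ=2, LF[2]=C('m')+2=6+2=8
L[3]='s': occ=0, LF[3]=C('s')+0=13+0=13
L[4]='a': occ=0, LF[4]=C('a')+0=1+0=1
L[5]='l': occ=0, LF[5]=C('l')+0=4+0=4
L[6]='u': occ=0, LF[6]=C('u')+0=16+0=16
L[7]='h': occ=0, LF[7]=C('h')+0=3+0=3
L[8]='$': occ=0, LF[8]=C('$')+0=0+0=0
L[9]='l': occ=1, LF[9]=C('l')+1=4+1=5
L[10]='p': occ=0, LF[10]=C('p')+0=11+0=11
L[11]='o': occ=0, LF[11]=C('o')+0=9+0=9
L[12]='a': occ=1, LF[12]=C('a')+1=1+1=2
L[13]='r': occ=0, LF[13]=C('r')+0=12+0=12
L[14]='o': occ=1, LF[14]=C('o')+1=9+1=10
L[15]='s': occ=1, LF[15]=C('s')+1=13+1=14
L[16]='s': occ=2, LF[16]=C('s')+2=13+2=15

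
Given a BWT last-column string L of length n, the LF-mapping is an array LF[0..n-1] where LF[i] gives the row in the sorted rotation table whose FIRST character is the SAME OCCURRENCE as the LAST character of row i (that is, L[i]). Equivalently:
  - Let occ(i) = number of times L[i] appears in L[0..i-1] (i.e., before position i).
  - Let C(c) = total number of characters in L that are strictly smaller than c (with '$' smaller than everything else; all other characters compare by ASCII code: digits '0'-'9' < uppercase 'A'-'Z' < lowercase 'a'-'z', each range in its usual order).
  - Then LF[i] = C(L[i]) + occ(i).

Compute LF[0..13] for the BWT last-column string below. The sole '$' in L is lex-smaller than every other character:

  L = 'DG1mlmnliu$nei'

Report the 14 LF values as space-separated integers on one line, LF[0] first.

Char counts: '$':1, '1':1, 'D':1, 'G':1, 'e':1, 'i':2, 'l':2, 'm':2, 'n':2, 'u':1
C (first-col start): C('$')=0, C('1')=1, C('D')=2, C('G')=3, C('e')=4, C('i')=5, C('l')=7, C('m')=9, C('n')=11, C('u')=13
L[0]='D': occ=0, LF[0]=C('D')+0=2+0=2
L[1]='G': occ=0, LF[1]=C('G')+0=3+0=3
L[2]='1': occ=0, LF[2]=C('1')+0=1+0=1
L[3]='m': occ=0, LF[3]=C('m')+0=9+0=9
L[4]='l': occ=0, LF[4]=C('l')+0=7+0=7
L[5]='m': occ=1, LF[5]=C('m')+1=9+1=10
L[6]='n': occ=0, LF[6]=C('n')+0=11+0=11
L[7]='l': occ=1, LF[7]=C('l')+1=7+1=8
L[8]='i': occ=0, LF[8]=C('i')+0=5+0=5
L[9]='u': occ=0, LF[9]=C('u')+0=13+0=13
L[10]='$': occ=0, LF[10]=C('$')+0=0+0=0
L[11]='n': occ=1, LF[11]=C('n')+1=11+1=12
L[12]='e': occ=0, LF[12]=C('e')+0=4+0=4
L[13]='i': occ=1, LF[13]=C('i')+1=5+1=6

Answer: 2 3 1 9 7 10 11 8 5 13 0 12 4 6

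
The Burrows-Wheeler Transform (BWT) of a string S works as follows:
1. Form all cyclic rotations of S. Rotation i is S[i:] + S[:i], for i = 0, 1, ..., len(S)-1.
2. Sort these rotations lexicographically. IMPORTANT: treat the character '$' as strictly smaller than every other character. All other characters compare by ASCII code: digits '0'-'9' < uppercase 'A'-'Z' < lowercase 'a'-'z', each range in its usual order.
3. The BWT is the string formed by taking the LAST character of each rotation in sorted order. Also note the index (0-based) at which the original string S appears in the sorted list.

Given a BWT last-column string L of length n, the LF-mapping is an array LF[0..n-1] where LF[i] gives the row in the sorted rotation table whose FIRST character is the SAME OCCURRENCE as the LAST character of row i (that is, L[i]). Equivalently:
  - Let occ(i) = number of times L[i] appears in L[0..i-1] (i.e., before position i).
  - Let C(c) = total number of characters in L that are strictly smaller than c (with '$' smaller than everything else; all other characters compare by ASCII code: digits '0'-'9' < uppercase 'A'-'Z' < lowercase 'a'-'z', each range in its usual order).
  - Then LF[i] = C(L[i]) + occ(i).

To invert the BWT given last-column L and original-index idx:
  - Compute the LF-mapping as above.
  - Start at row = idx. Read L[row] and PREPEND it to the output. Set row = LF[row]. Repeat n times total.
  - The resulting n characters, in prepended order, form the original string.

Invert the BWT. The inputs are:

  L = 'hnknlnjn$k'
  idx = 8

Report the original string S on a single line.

Answer: nlknnkjnh$

Derivation:
LF mapping: 1 6 3 7 5 8 2 9 0 4
Walk LF starting at row 8, prepending L[row]:
  step 1: row=8, L[8]='$', prepend. Next row=LF[8]=0
  step 2: row=0, L[0]='h', prepend. Next row=LF[0]=1
  step 3: row=1, L[1]='n', prepend. Next row=LF[1]=6
  step 4: row=6, L[6]='j', prepend. Next row=LF[6]=2
  step 5: row=2, L[2]='k', prepend. Next row=LF[2]=3
  step 6: row=3, L[3]='n', prepend. Next row=LF[3]=7
  step 7: row=7, L[7]='n', prepend. Next row=LF[7]=9
  step 8: row=9, L[9]='k', prepend. Next row=LF[9]=4
  step 9: row=4, L[4]='l', prepend. Next row=LF[4]=5
  step 10: row=5, L[5]='n', prepend. Next row=LF[5]=8
Reversed output: nlknnkjnh$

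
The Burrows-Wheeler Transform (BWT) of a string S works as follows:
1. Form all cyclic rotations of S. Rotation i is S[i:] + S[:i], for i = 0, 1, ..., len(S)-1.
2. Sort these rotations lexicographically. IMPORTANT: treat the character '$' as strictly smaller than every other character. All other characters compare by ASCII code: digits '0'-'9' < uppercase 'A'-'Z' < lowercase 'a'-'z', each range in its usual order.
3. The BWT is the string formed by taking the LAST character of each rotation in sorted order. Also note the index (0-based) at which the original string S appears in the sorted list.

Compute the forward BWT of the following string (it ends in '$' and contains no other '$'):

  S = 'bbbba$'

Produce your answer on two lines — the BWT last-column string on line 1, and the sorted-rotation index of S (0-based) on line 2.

Answer: abbbb$
5

Derivation:
All 6 rotations (rotation i = S[i:]+S[:i]):
  rot[0] = bbbba$
  rot[1] = bbba$b
  rot[2] = bba$bb
  rot[3] = ba$bbb
  rot[4] = a$bbbb
  rot[5] = $bbbba
Sorted (with $ < everything):
  sorted[0] = $bbbba  (last char: 'a')
  sorted[1] = a$bbbb  (last char: 'b')
  sorted[2] = ba$bbb  (last char: 'b')
  sorted[3] = bba$bb  (last char: 'b')
  sorted[4] = bbba$b  (last char: 'b')
  sorted[5] = bbbba$  (last char: '$')
Last column: abbbb$
Original string S is at sorted index 5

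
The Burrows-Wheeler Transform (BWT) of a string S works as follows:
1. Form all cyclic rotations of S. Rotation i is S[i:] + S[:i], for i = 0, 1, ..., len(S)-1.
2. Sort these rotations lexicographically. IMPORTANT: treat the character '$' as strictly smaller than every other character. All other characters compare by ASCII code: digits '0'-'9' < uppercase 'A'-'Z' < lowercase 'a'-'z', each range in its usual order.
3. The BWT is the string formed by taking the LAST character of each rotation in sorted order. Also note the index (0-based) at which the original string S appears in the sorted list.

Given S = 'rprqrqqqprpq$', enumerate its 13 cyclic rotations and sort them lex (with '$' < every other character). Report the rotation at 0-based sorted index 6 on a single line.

All 13 rotations (rotation i = S[i:]+S[:i]):
  rot[0] = rprqrqqqprpq$
  rot[1] = prqrqqqprpq$r
  rot[2] = rqrqqqprpq$rp
  rot[3] = qrqqqprpq$rpr
  rot[4] = rqqqprpq$rprq
  rot[5] = qqqprpq$rprqr
  rot[6] = qqprpq$rprqrq
  rot[7] = qprpq$rprqrqq
  rot[8] = prpq$rprqrqqq
  rot[9] = rpq$rprqrqqqp
  rot[10] = pq$rprqrqqqpr
  rot[11] = q$rprqrqqqprp
  rot[12] = $rprqrqqqprpq
Sorted (with $ < everything):
  sorted[0] = $rprqrqqqprpq
  sorted[1] = pq$rprqrqqqpr
  sorted[2] = prpq$rprqrqqq
  sorted[3] = prqrqqqprpq$r
  sorted[4] = q$rprqrqqqprp
  sorted[5] = qprpq$rprqrqq
  sorted[6] = qqprpq$rprqrq
  sorted[7] = qqqprpq$rprqr
  sorted[8] = qrqqqprpq$rpr
  sorted[9] = rpq$rprqrqqqp
  sorted[10] = rprqrqqqprpq$
  sorted[11] = rqqqprpq$rprq
  sorted[12] = rqrqqqprpq$rp
sorted[6] = qqprpq$rprqrq

Answer: qqprpq$rprqrq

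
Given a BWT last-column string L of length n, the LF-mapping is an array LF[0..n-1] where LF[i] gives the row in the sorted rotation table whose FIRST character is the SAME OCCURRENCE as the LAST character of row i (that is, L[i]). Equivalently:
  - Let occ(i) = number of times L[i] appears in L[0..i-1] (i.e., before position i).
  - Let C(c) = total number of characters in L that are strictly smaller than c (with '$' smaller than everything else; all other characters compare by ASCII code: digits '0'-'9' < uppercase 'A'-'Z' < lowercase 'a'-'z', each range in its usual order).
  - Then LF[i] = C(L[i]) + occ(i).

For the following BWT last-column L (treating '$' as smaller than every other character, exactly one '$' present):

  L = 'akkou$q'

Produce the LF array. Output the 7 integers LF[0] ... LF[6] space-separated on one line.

Answer: 1 2 3 4 6 0 5

Derivation:
Char counts: '$':1, 'a':1, 'k':2, 'o':1, 'q':1, 'u':1
C (first-col start): C('$')=0, C('a')=1, C('k')=2, C('o')=4, C('q')=5, C('u')=6
L[0]='a': occ=0, LF[0]=C('a')+0=1+0=1
L[1]='k': occ=0, LF[1]=C('k')+0=2+0=2
L[2]='k': occ=1, LF[2]=C('k')+1=2+1=3
L[3]='o': occ=0, LF[3]=C('o')+0=4+0=4
L[4]='u': occ=0, LF[4]=C('u')+0=6+0=6
L[5]='$': occ=0, LF[5]=C('$')+0=0+0=0
L[6]='q': occ=0, LF[6]=C('q')+0=5+0=5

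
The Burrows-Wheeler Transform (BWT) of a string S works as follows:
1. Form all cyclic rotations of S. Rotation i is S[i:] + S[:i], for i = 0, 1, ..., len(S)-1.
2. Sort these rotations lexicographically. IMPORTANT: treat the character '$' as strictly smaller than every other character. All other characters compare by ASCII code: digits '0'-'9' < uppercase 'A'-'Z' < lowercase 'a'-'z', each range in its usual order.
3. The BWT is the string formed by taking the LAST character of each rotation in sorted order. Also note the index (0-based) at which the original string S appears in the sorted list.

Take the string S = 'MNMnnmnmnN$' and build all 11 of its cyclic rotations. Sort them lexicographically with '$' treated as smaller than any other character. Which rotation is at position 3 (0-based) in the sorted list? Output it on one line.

All 11 rotations (rotation i = S[i:]+S[:i]):
  rot[0] = MNMnnmnmnN$
  rot[1] = NMnnmnmnN$M
  rot[2] = MnnmnmnN$MN
  rot[3] = nnmnmnN$MNM
  rot[4] = nmnmnN$MNMn
  rot[5] = mnmnN$MNMnn
  rot[6] = nmnN$MNMnnm
  rot[7] = mnN$MNMnnmn
  rot[8] = nN$MNMnnmnm
  rot[9] = N$MNMnnmnmn
  rot[10] = $MNMnnmnmnN
Sorted (with $ < everything):
  sorted[0] = $MNMnnmnmnN
  sorted[1] = MNMnnmnmnN$
  sorted[2] = MnnmnmnN$MN
  sorted[3] = N$MNMnnmnmn
  sorted[4] = NMnnmnmnN$M
  sorted[5] = mnN$MNMnnmn
  sorted[6] = mnmnN$MNMnn
  sorted[7] = nN$MNMnnmnm
  sorted[8] = nmnN$MNMnnm
  sorted[9] = nmnmnN$MNMn
  sorted[10] = nnmnmnN$MNM
sorted[3] = N$MNMnnmnmn

Answer: N$MNMnnmnmn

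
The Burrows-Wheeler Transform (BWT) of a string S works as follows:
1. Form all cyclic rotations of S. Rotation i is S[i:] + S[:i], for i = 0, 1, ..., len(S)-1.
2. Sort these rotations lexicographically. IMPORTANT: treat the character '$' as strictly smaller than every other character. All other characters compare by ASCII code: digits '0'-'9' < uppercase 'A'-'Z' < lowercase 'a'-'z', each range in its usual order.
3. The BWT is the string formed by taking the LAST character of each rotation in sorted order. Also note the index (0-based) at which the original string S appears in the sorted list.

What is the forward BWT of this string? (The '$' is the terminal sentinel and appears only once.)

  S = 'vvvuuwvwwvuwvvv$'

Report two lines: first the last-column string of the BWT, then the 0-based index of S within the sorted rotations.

Answer: vvvuvvwvvw$wwuuv
10

Derivation:
All 16 rotations (rotation i = S[i:]+S[:i]):
  rot[0] = vvvuuwvwwvuwvvv$
  rot[1] = vvuuwvwwvuwvvv$v
  rot[2] = vuuwvwwvuwvvv$vv
  rot[3] = uuwvwwvuwvvv$vvv
  rot[4] = uwvwwvuwvvv$vvvu
  rot[5] = wvwwvuwvvv$vvvuu
  rot[6] = vwwvuwvvv$vvvuuw
  rot[7] = wwvuwvvv$vvvuuwv
  rot[8] = wvuwvvv$vvvuuwvw
  rot[9] = vuwvvv$vvvuuwvww
  rot[10] = uwvvv$vvvuuwvwwv
  rot[11] = wvvv$vvvuuwvwwvu
  rot[12] = vvv$vvvuuwvwwvuw
  rot[13] = vv$vvvuuwvwwvuwv
  rot[14] = v$vvvuuwvwwvuwvv
  rot[15] = $vvvuuwvwwvuwvvv
Sorted (with $ < everything):
  sorted[0] = $vvvuuwvwwvuwvvv  (last char: 'v')
  sorted[1] = uuwvwwvuwvvv$vvv  (last char: 'v')
  sorted[2] = uwvvv$vvvuuwvwwv  (last char: 'v')
  sorted[3] = uwvwwvuwvvv$vvvu  (last char: 'u')
  sorted[4] = v$vvvuuwvwwvuwvv  (last char: 'v')
  sorted[5] = vuuwvwwvuwvvv$vv  (last char: 'v')
  sorted[6] = vuwvvv$vvvuuwvww  (last char: 'w')
  sorted[7] = vv$vvvuuwvwwvuwv  (last char: 'v')
  sorted[8] = vvuuwvwwvuwvvv$v  (last char: 'v')
  sorted[9] = vvv$vvvuuwvwwvuw  (last char: 'w')
  sorted[10] = vvvuuwvwwvuwvvv$  (last char: '$')
  sorted[11] = vwwvuwvvv$vvvuuw  (last char: 'w')
  sorted[12] = wvuwvvv$vvvuuwvw  (last char: 'w')
  sorted[13] = wvvv$vvvuuwvwwvu  (last char: 'u')
  sorted[14] = wvwwvuwvvv$vvvuu  (last char: 'u')
  sorted[15] = wwvuwvvv$vvvuuwv  (last char: 'v')
Last column: vvvuvvwvvw$wwuuv
Original string S is at sorted index 10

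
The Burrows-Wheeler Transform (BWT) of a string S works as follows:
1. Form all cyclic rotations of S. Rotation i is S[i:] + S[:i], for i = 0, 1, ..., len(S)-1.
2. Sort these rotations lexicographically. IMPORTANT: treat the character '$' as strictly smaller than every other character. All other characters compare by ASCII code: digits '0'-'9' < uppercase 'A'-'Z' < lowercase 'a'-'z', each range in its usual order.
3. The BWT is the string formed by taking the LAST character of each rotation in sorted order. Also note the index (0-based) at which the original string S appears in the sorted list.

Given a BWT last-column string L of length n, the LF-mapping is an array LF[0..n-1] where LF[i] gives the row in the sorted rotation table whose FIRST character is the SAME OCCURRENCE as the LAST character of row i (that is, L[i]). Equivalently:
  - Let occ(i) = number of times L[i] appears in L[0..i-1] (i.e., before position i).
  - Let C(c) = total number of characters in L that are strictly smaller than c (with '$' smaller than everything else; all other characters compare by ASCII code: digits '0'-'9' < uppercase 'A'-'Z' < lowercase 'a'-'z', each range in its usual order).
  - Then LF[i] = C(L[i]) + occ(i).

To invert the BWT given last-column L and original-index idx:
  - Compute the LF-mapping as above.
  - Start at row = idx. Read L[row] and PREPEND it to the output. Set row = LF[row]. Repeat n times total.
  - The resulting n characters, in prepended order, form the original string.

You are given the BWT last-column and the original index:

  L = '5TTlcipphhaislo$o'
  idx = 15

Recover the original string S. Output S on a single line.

Answer: philosophicalTT5$

Derivation:
LF mapping: 1 2 3 10 5 8 14 15 6 7 4 9 16 11 12 0 13
Walk LF starting at row 15, prepending L[row]:
  step 1: row=15, L[15]='$', prepend. Next row=LF[15]=0
  step 2: row=0, L[0]='5', prepend. Next row=LF[0]=1
  step 3: row=1, L[1]='T', prepend. Next row=LF[1]=2
  step 4: row=2, L[2]='T', prepend. Next row=LF[2]=3
  step 5: row=3, L[3]='l', prepend. Next row=LF[3]=10
  step 6: row=10, L[10]='a', prepend. Next row=LF[10]=4
  step 7: row=4, L[4]='c', prepend. Next row=LF[4]=5
  step 8: row=5, L[5]='i', prepend. Next row=LF[5]=8
  step 9: row=8, L[8]='h', prepend. Next row=LF[8]=6
  step 10: row=6, L[6]='p', prepend. Next row=LF[6]=14
  step 11: row=14, L[14]='o', prepend. Next row=LF[14]=12
  step 12: row=12, L[12]='s', prepend. Next row=LF[12]=16
  step 13: row=16, L[16]='o', prepend. Next row=LF[16]=13
  step 14: row=13, L[13]='l', prepend. Next row=LF[13]=11
  step 15: row=11, L[11]='i', prepend. Next row=LF[11]=9
  step 16: row=9, L[9]='h', prepend. Next row=LF[9]=7
  step 17: row=7, L[7]='p', prepend. Next row=LF[7]=15
Reversed output: philosophicalTT5$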